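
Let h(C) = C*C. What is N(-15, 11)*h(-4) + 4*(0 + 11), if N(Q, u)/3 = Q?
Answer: -676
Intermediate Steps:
N(Q, u) = 3*Q
h(C) = C²
N(-15, 11)*h(-4) + 4*(0 + 11) = (3*(-15))*(-4)² + 4*(0 + 11) = -45*16 + 4*11 = -720 + 44 = -676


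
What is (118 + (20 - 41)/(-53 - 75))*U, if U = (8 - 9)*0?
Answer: 0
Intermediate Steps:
U = 0 (U = -1*0 = 0)
(118 + (20 - 41)/(-53 - 75))*U = (118 + (20 - 41)/(-53 - 75))*0 = (118 - 21/(-128))*0 = (118 - 21*(-1/128))*0 = (118 + 21/128)*0 = (15125/128)*0 = 0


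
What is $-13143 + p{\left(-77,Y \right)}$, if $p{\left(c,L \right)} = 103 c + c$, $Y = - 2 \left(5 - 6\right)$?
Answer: $-21151$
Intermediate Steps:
$Y = 2$ ($Y = \left(-2\right) \left(-1\right) = 2$)
$p{\left(c,L \right)} = 104 c$
$-13143 + p{\left(-77,Y \right)} = -13143 + 104 \left(-77\right) = -13143 - 8008 = -21151$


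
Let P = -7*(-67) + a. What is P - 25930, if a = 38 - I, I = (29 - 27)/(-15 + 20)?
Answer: -127117/5 ≈ -25423.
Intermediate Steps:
I = ⅖ (I = 2/5 = 2*(⅕) = ⅖ ≈ 0.40000)
a = 188/5 (a = 38 - 1*⅖ = 38 - ⅖ = 188/5 ≈ 37.600)
P = 2533/5 (P = -7*(-67) + 188/5 = 469 + 188/5 = 2533/5 ≈ 506.60)
P - 25930 = 2533/5 - 25930 = -127117/5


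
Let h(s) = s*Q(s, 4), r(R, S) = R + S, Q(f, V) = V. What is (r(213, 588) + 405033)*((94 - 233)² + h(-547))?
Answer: 6953153922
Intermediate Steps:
h(s) = 4*s (h(s) = s*4 = 4*s)
(r(213, 588) + 405033)*((94 - 233)² + h(-547)) = ((213 + 588) + 405033)*((94 - 233)² + 4*(-547)) = (801 + 405033)*((-139)² - 2188) = 405834*(19321 - 2188) = 405834*17133 = 6953153922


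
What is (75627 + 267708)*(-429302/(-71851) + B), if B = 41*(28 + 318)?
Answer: 350101304725980/71851 ≈ 4.8726e+9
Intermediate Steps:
B = 14186 (B = 41*346 = 14186)
(75627 + 267708)*(-429302/(-71851) + B) = (75627 + 267708)*(-429302/(-71851) + 14186) = 343335*(-429302*(-1/71851) + 14186) = 343335*(429302/71851 + 14186) = 343335*(1019707588/71851) = 350101304725980/71851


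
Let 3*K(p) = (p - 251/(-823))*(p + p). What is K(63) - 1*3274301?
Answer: -2692561523/823 ≈ -3.2716e+6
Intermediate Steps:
K(p) = 2*p*(251/823 + p)/3 (K(p) = ((p - 251/(-823))*(p + p))/3 = ((p - 251*(-1/823))*(2*p))/3 = ((p + 251/823)*(2*p))/3 = ((251/823 + p)*(2*p))/3 = (2*p*(251/823 + p))/3 = 2*p*(251/823 + p)/3)
K(63) - 1*3274301 = (2/2469)*63*(251 + 823*63) - 1*3274301 = (2/2469)*63*(251 + 51849) - 3274301 = (2/2469)*63*52100 - 3274301 = 2188200/823 - 3274301 = -2692561523/823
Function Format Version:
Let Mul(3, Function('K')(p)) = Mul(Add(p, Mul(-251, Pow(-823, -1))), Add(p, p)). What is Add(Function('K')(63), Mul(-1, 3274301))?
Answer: Rational(-2692561523, 823) ≈ -3.2716e+6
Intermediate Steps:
Function('K')(p) = Mul(Rational(2, 3), p, Add(Rational(251, 823), p)) (Function('K')(p) = Mul(Rational(1, 3), Mul(Add(p, Mul(-251, Pow(-823, -1))), Add(p, p))) = Mul(Rational(1, 3), Mul(Add(p, Mul(-251, Rational(-1, 823))), Mul(2, p))) = Mul(Rational(1, 3), Mul(Add(p, Rational(251, 823)), Mul(2, p))) = Mul(Rational(1, 3), Mul(Add(Rational(251, 823), p), Mul(2, p))) = Mul(Rational(1, 3), Mul(2, p, Add(Rational(251, 823), p))) = Mul(Rational(2, 3), p, Add(Rational(251, 823), p)))
Add(Function('K')(63), Mul(-1, 3274301)) = Add(Mul(Rational(2, 2469), 63, Add(251, Mul(823, 63))), Mul(-1, 3274301)) = Add(Mul(Rational(2, 2469), 63, Add(251, 51849)), -3274301) = Add(Mul(Rational(2, 2469), 63, 52100), -3274301) = Add(Rational(2188200, 823), -3274301) = Rational(-2692561523, 823)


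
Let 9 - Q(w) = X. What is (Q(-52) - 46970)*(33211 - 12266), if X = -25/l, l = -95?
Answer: -18688469480/19 ≈ -9.8360e+8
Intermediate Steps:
X = 5/19 (X = -25/(-95) = -25*(-1/95) = 5/19 ≈ 0.26316)
Q(w) = 166/19 (Q(w) = 9 - 1*5/19 = 9 - 5/19 = 166/19)
(Q(-52) - 46970)*(33211 - 12266) = (166/19 - 46970)*(33211 - 12266) = -892264/19*20945 = -18688469480/19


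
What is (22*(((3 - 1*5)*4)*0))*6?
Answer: 0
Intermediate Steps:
(22*(((3 - 1*5)*4)*0))*6 = (22*(((3 - 5)*4)*0))*6 = (22*(-2*4*0))*6 = (22*(-8*0))*6 = (22*0)*6 = 0*6 = 0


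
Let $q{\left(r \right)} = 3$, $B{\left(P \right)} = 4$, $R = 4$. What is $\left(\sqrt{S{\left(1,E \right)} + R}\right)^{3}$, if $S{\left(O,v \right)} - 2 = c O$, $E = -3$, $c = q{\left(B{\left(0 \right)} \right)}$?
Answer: $27$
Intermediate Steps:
$c = 3$
$S{\left(O,v \right)} = 2 + 3 O$
$\left(\sqrt{S{\left(1,E \right)} + R}\right)^{3} = \left(\sqrt{\left(2 + 3 \cdot 1\right) + 4}\right)^{3} = \left(\sqrt{\left(2 + 3\right) + 4}\right)^{3} = \left(\sqrt{5 + 4}\right)^{3} = \left(\sqrt{9}\right)^{3} = 3^{3} = 27$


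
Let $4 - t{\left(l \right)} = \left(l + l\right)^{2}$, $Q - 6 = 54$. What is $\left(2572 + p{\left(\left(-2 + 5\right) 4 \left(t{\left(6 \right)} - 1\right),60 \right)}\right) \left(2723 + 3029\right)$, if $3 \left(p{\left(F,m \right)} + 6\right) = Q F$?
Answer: $-179888048$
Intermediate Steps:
$Q = 60$ ($Q = 6 + 54 = 60$)
$t{\left(l \right)} = 4 - 4 l^{2}$ ($t{\left(l \right)} = 4 - \left(l + l\right)^{2} = 4 - \left(2 l\right)^{2} = 4 - 4 l^{2}$)
$p{\left(F,m \right)} = -6 + 20 F$ ($p{\left(F,m \right)} = -6 + \frac{60 F}{3} = -6 + 20 F$)
$\left(2572 + p{\left(\left(-2 + 5\right) 4 \left(t{\left(6 \right)} - 1\right),60 \right)}\right) \left(2723 + 3029\right) = \left(2572 + \left(-6 + 20 \left(-2 + 5\right) 4 \left(\left(4 - 4 \cdot 6^{2}\right) - 1\right)\right)\right) \left(2723 + 3029\right) = \left(2572 + \left(-6 + 20 \cdot 3 \cdot 4 \left(\left(4 - 144\right) - 1\right)\right)\right) 5752 = \left(2572 + \left(-6 + 20 \cdot 3 \cdot 4 \left(-140 - 1\right)\right)\right) 5752 = \left(2572 + \left(-6 + 20 \cdot 3 \cdot 4 \left(-141\right)\right)\right) 5752 = \left(2572 + \left(-6 + 20 \cdot 3 \left(-564\right)\right)\right) 5752 = \left(2572 + \left(-6 + 20 \left(-1692\right)\right)\right) 5752 = \left(2572 - 33846\right) 5752 = \left(-31274\right) 5752 = -179888048$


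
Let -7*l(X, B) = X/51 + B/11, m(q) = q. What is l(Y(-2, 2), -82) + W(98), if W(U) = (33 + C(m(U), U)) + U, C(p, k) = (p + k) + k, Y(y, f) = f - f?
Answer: 32807/77 ≈ 426.06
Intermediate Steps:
Y(y, f) = 0
C(p, k) = p + 2*k (C(p, k) = (k + p) + k = p + 2*k)
l(X, B) = -B/77 - X/357 (l(X, B) = -(X/51 + B/11)/7 = -(B/11 + X/51)/7 = -B/77 - X/357)
W(U) = 33 + 4*U (W(U) = (33 + (U + 2*U)) + U = (33 + 3*U) + U = 33 + 4*U)
l(Y(-2, 2), -82) + W(98) = (-1/77*(-82) - 1/357*0) + (33 + 4*98) = (82/77 + 0) + (33 + 392) = 82/77 + 425 = 32807/77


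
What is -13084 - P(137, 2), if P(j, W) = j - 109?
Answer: -13112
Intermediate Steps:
P(j, W) = -109 + j
-13084 - P(137, 2) = -13084 - (-109 + 137) = -13084 - 1*28 = -13084 - 28 = -13112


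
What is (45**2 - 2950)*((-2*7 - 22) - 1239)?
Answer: 1179375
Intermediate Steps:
(45**2 - 2950)*((-2*7 - 22) - 1239) = (2025 - 2950)*((-14 - 22) - 1239) = -925*(-36 - 1239) = -925*(-1275) = 1179375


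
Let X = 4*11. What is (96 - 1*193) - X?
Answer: -141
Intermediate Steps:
X = 44
(96 - 1*193) - X = (96 - 1*193) - 1*44 = (96 - 193) - 44 = -97 - 44 = -141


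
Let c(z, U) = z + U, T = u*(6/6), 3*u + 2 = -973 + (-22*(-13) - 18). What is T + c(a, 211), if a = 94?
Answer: 208/3 ≈ 69.333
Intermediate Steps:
u = -707/3 (u = -⅔ + (-973 + (-22*(-13) - 18))/3 = -⅔ + (-973 + (286 - 18))/3 = -⅔ + (-973 + 268)/3 = -⅔ + (⅓)*(-705) = -⅔ - 235 = -707/3 ≈ -235.67)
T = -707/3 (T = -1414/6 = -707/3*1 = -707/3 ≈ -235.67)
c(z, U) = U + z
T + c(a, 211) = -707/3 + (211 + 94) = -707/3 + 305 = 208/3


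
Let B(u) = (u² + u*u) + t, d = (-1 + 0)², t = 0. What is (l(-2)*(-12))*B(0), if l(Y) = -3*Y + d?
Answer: 0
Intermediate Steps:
d = 1 (d = (-1)² = 1)
B(u) = 2*u² (B(u) = (u² + u*u) + 0 = (u² + u²) + 0 = 2*u² + 0 = 2*u²)
l(Y) = 1 - 3*Y (l(Y) = -3*Y + 1 = 1 - 3*Y)
(l(-2)*(-12))*B(0) = ((1 - 3*(-2))*(-12))*(2*0²) = ((1 + 6)*(-12))*(2*0) = (7*(-12))*0 = -84*0 = 0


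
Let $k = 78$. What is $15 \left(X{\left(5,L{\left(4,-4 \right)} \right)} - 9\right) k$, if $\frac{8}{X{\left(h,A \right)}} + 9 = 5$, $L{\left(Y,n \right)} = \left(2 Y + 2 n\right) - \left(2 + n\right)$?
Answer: $-12870$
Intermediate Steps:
$L{\left(Y,n \right)} = -2 + n + 2 Y$
$X{\left(h,A \right)} = -2$ ($X{\left(h,A \right)} = \frac{8}{-9 + 5} = \frac{8}{-4} = 8 \left(- \frac{1}{4}\right) = -2$)
$15 \left(X{\left(5,L{\left(4,-4 \right)} \right)} - 9\right) k = 15 \left(-2 - 9\right) 78 = 15 \left(-11\right) 78 = \left(-165\right) 78 = -12870$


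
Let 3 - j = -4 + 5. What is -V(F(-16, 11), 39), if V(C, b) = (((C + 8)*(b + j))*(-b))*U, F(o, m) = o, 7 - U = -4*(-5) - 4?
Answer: 115128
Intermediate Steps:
j = 2 (j = 3 - (-4 + 5) = 3 - 1*1 = 3 - 1 = 2)
U = -9 (U = 7 - (-4*(-5) - 4) = 7 - (20 - 4) = 7 - 1*16 = 7 - 16 = -9)
V(C, b) = 9*b*(2 + b)*(8 + C) (V(C, b) = (((C + 8)*(b + 2))*(-b))*(-9) = (((8 + C)*(2 + b))*(-b))*(-9) = (((2 + b)*(8 + C))*(-b))*(-9) = -b*(2 + b)*(8 + C)*(-9) = 9*b*(2 + b)*(8 + C))
-V(F(-16, 11), 39) = -9*39*(16 + 2*(-16) + 8*39 - 16*39) = -9*39*(16 - 32 + 312 - 624) = -9*39*(-328) = -1*(-115128) = 115128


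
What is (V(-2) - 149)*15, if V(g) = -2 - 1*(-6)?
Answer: -2175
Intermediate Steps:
V(g) = 4 (V(g) = -2 + 6 = 4)
(V(-2) - 149)*15 = (4 - 149)*15 = -145*15 = -2175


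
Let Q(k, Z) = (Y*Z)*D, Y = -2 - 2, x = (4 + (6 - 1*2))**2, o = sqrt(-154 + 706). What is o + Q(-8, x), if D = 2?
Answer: -512 + 2*sqrt(138) ≈ -488.51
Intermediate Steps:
o = 2*sqrt(138) (o = sqrt(552) = 2*sqrt(138) ≈ 23.495)
x = 64 (x = (4 + (6 - 2))**2 = (4 + 4)**2 = 8**2 = 64)
Y = -4
Q(k, Z) = -8*Z (Q(k, Z) = -4*Z*2 = -8*Z)
o + Q(-8, x) = 2*sqrt(138) - 8*64 = 2*sqrt(138) - 512 = -512 + 2*sqrt(138)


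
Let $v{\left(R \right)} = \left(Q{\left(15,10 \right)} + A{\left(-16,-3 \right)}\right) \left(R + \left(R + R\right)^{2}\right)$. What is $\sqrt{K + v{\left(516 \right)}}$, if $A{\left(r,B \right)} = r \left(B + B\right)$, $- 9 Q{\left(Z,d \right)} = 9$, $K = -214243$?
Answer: $\sqrt{101012057} \approx 10050.0$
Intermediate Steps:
$Q{\left(Z,d \right)} = -1$ ($Q{\left(Z,d \right)} = \left(- \frac{1}{9}\right) 9 = -1$)
$A{\left(r,B \right)} = 2 B r$ ($A{\left(r,B \right)} = r 2 B = 2 B r$)
$v{\left(R \right)} = 95 R + 380 R^{2}$ ($v{\left(R \right)} = \left(-1 + 2 \left(-3\right) \left(-16\right)\right) \left(R + \left(R + R\right)^{2}\right) = \left(-1 + 96\right) \left(R + \left(2 R\right)^{2}\right) = 95 \left(R + 4 R^{2}\right) = 95 R + 380 R^{2}$)
$\sqrt{K + v{\left(516 \right)}} = \sqrt{-214243 + 95 \cdot 516 \left(1 + 4 \cdot 516\right)} = \sqrt{-214243 + 95 \cdot 516 \left(1 + 2064\right)} = \sqrt{-214243 + 95 \cdot 516 \cdot 2065} = \sqrt{-214243 + 101226300} = \sqrt{101012057}$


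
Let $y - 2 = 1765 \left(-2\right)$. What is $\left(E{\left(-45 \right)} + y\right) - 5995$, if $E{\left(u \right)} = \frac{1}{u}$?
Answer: $- \frac{428536}{45} \approx -9523.0$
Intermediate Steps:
$y = -3528$ ($y = 2 + 1765 \left(-2\right) = 2 - 3530 = -3528$)
$\left(E{\left(-45 \right)} + y\right) - 5995 = \left(\frac{1}{-45} - 3528\right) - 5995 = \left(- \frac{1}{45} - 3528\right) - 5995 = - \frac{158761}{45} - 5995 = - \frac{428536}{45}$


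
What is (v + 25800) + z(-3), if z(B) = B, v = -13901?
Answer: 11896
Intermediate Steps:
(v + 25800) + z(-3) = (-13901 + 25800) - 3 = 11899 - 3 = 11896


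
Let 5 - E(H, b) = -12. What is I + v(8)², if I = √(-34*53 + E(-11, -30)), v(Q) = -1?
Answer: 1 + I*√1785 ≈ 1.0 + 42.249*I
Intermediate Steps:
E(H, b) = 17 (E(H, b) = 5 - 1*(-12) = 5 + 12 = 17)
I = I*√1785 (I = √(-34*53 + 17) = √(-1802 + 17) = √(-1785) = I*√1785 ≈ 42.249*I)
I + v(8)² = I*√1785 + (-1)² = I*√1785 + 1 = 1 + I*√1785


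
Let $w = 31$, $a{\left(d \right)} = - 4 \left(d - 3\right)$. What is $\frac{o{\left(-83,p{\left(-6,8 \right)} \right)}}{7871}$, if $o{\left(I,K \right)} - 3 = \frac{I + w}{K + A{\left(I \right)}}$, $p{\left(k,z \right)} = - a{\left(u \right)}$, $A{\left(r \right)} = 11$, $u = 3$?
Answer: $- \frac{19}{86581} \approx -0.00021945$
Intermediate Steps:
$a{\left(d \right)} = 12 - 4 d$ ($a{\left(d \right)} = - 4 \left(-3 + d\right) = 12 - 4 d$)
$p{\left(k,z \right)} = 0$ ($p{\left(k,z \right)} = - (12 - 12) = \left(-1\right) 0 = 0$)
$o{\left(I,K \right)} = 3 + \frac{31 + I}{11 + K}$ ($o{\left(I,K \right)} = 3 + \frac{I + 31}{K + 11} = 3 + \frac{31 + I}{11 + K}$)
$\frac{o{\left(-83,p{\left(-6,8 \right)} \right)}}{7871} = \frac{\frac{1}{11 + 0} \left(64 - 83 + 3 \cdot 0\right)}{7871} = \frac{64 - 83 + 0}{11} \cdot \frac{1}{7871} = \frac{1}{11} \left(-19\right) \frac{1}{7871} = \left(- \frac{19}{11}\right) \frac{1}{7871} = - \frac{19}{86581}$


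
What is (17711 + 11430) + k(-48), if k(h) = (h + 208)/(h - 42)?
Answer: 262253/9 ≈ 29139.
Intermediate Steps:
k(h) = (208 + h)/(-42 + h)
(17711 + 11430) + k(-48) = (17711 + 11430) + (208 - 48)/(-42 - 48) = 29141 + 160/(-90) = 29141 - 1/90*160 = 29141 - 16/9 = 262253/9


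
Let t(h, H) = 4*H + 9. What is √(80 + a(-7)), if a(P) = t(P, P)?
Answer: √61 ≈ 7.8102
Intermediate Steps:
t(h, H) = 9 + 4*H
a(P) = 9 + 4*P
√(80 + a(-7)) = √(80 + (9 + 4*(-7))) = √(80 + (9 - 28)) = √(80 - 19) = √61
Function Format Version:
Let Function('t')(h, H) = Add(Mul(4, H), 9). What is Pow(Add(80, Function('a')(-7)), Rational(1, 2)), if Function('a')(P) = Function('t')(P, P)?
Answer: Pow(61, Rational(1, 2)) ≈ 7.8102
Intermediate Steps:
Function('t')(h, H) = Add(9, Mul(4, H))
Function('a')(P) = Add(9, Mul(4, P))
Pow(Add(80, Function('a')(-7)), Rational(1, 2)) = Pow(Add(80, Add(9, Mul(4, -7))), Rational(1, 2)) = Pow(Add(80, Add(9, -28)), Rational(1, 2)) = Pow(Add(80, -19), Rational(1, 2)) = Pow(61, Rational(1, 2))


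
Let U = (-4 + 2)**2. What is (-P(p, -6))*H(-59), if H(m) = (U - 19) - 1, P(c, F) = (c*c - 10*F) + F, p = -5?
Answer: 1264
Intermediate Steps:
U = 4 (U = (-2)**2 = 4)
P(c, F) = c**2 - 9*F (P(c, F) = (c**2 - 10*F) + F = c**2 - 9*F)
H(m) = -16 (H(m) = (4 - 19) - 1 = -15 - 1 = -16)
(-P(p, -6))*H(-59) = -((-5)**2 - 9*(-6))*(-16) = -(25 + 54)*(-16) = -1*79*(-16) = -79*(-16) = 1264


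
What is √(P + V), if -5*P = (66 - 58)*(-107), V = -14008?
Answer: 8*I*√5405/5 ≈ 117.63*I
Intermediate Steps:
P = 856/5 (P = -(66 - 58)*(-107)/5 = -8*(-107)/5 = -⅕*(-856) = 856/5 ≈ 171.20)
√(P + V) = √(856/5 - 14008) = √(-69184/5) = 8*I*√5405/5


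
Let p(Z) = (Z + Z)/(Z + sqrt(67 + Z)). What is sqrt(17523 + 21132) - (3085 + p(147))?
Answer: -66046793/21395 + 3*sqrt(4295) + 294*sqrt(214)/21395 ≈ -2890.2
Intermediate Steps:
p(Z) = 2*Z/(Z + sqrt(67 + Z)) (p(Z) = (2*Z)/(Z + sqrt(67 + Z)) = 2*Z/(Z + sqrt(67 + Z)))
sqrt(17523 + 21132) - (3085 + p(147)) = sqrt(17523 + 21132) - (3085 + 2*147/(147 + sqrt(67 + 147))) = sqrt(38655) - (3085 + 2*147/(147 + sqrt(214))) = 3*sqrt(4295) - (3085 + 294/(147 + sqrt(214))) = 3*sqrt(4295) + (-3085 - 294/(147 + sqrt(214))) = -3085 - 294/(147 + sqrt(214)) + 3*sqrt(4295)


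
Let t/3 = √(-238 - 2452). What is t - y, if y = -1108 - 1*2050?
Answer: 3158 + 3*I*√2690 ≈ 3158.0 + 155.6*I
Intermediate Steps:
y = -3158 (y = -1108 - 2050 = -3158)
t = 3*I*√2690 (t = 3*√(-238 - 2452) = 3*√(-2690) = 3*(I*√2690) = 3*I*√2690 ≈ 155.6*I)
t - y = 3*I*√2690 - 1*(-3158) = 3*I*√2690 + 3158 = 3158 + 3*I*√2690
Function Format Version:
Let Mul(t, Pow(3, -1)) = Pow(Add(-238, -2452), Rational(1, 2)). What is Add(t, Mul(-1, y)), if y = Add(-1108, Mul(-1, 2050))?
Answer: Add(3158, Mul(3, I, Pow(2690, Rational(1, 2)))) ≈ Add(3158.0, Mul(155.60, I))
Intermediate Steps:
y = -3158 (y = Add(-1108, -2050) = -3158)
t = Mul(3, I, Pow(2690, Rational(1, 2))) (t = Mul(3, Pow(Add(-238, -2452), Rational(1, 2))) = Mul(3, Pow(-2690, Rational(1, 2))) = Mul(3, Mul(I, Pow(2690, Rational(1, 2)))) = Mul(3, I, Pow(2690, Rational(1, 2))) ≈ Mul(155.60, I))
Add(t, Mul(-1, y)) = Add(Mul(3, I, Pow(2690, Rational(1, 2))), Mul(-1, -3158)) = Add(Mul(3, I, Pow(2690, Rational(1, 2))), 3158) = Add(3158, Mul(3, I, Pow(2690, Rational(1, 2))))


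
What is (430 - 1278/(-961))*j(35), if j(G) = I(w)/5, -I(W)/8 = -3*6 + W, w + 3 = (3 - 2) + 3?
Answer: 56373088/4805 ≈ 11732.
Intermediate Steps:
w = 1 (w = -3 + ((3 - 2) + 3) = -3 + (1 + 3) = -3 + 4 = 1)
I(W) = 144 - 8*W (I(W) = -8*(-3*6 + W) = -8*(-18 + W) = 144 - 8*W)
j(G) = 136/5 (j(G) = (144 - 8*1)/5 = (144 - 8)*(⅕) = 136*(⅕) = 136/5)
(430 - 1278/(-961))*j(35) = (430 - 1278/(-961))*(136/5) = (430 - 1278*(-1/961))*(136/5) = (430 + 1278/961)*(136/5) = (414508/961)*(136/5) = 56373088/4805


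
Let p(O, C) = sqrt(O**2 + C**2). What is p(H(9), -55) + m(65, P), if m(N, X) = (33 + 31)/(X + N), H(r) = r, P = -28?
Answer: 64/37 + sqrt(3106) ≈ 57.461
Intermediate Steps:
p(O, C) = sqrt(C**2 + O**2)
m(N, X) = 64/(N + X)
p(H(9), -55) + m(65, P) = sqrt((-55)**2 + 9**2) + 64/(65 - 28) = sqrt(3025 + 81) + 64/37 = sqrt(3106) + 64*(1/37) = sqrt(3106) + 64/37 = 64/37 + sqrt(3106)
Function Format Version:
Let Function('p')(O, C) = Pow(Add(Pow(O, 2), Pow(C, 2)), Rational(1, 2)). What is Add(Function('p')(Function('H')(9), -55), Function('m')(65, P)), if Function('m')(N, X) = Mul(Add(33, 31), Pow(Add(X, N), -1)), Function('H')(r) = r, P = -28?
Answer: Add(Rational(64, 37), Pow(3106, Rational(1, 2))) ≈ 57.461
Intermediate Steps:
Function('p')(O, C) = Pow(Add(Pow(C, 2), Pow(O, 2)), Rational(1, 2))
Function('m')(N, X) = Mul(64, Pow(Add(N, X), -1))
Add(Function('p')(Function('H')(9), -55), Function('m')(65, P)) = Add(Pow(Add(Pow(-55, 2), Pow(9, 2)), Rational(1, 2)), Mul(64, Pow(Add(65, -28), -1))) = Add(Pow(Add(3025, 81), Rational(1, 2)), Mul(64, Pow(37, -1))) = Add(Pow(3106, Rational(1, 2)), Mul(64, Rational(1, 37))) = Add(Pow(3106, Rational(1, 2)), Rational(64, 37)) = Add(Rational(64, 37), Pow(3106, Rational(1, 2)))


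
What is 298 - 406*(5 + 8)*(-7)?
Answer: 37244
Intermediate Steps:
298 - 406*(5 + 8)*(-7) = 298 - 5278*(-7) = 298 - 406*(-91) = 298 + 36946 = 37244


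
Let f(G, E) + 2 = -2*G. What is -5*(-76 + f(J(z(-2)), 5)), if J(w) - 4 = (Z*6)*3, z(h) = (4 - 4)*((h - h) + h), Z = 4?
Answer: 1150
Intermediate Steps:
z(h) = 0 (z(h) = 0*(0 + h) = 0*h = 0)
J(w) = 76 (J(w) = 4 + (4*6)*3 = 4 + 24*3 = 4 + 72 = 76)
f(G, E) = -2 - 2*G
-5*(-76 + f(J(z(-2)), 5)) = -5*(-76 + (-2 - 2*76)) = -5*(-76 + (-2 - 152)) = -5*(-76 - 154) = -5*(-230) = 1150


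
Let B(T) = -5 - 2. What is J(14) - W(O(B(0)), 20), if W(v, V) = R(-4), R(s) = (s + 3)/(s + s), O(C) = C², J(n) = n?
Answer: 111/8 ≈ 13.875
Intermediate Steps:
B(T) = -7
R(s) = (3 + s)/(2*s) (R(s) = (3 + s)/((2*s)) = (3 + s)*(1/(2*s)) = (3 + s)/(2*s))
W(v, V) = ⅛ (W(v, V) = (½)*(3 - 4)/(-4) = (½)*(-¼)*(-1) = ⅛)
J(14) - W(O(B(0)), 20) = 14 - 1*⅛ = 14 - ⅛ = 111/8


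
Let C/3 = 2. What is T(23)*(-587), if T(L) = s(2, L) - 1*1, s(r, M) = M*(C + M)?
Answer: -390942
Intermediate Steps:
C = 6 (C = 3*2 = 6)
s(r, M) = M*(6 + M)
T(L) = -1 + L*(6 + L) (T(L) = L*(6 + L) - 1*1 = L*(6 + L) - 1 = -1 + L*(6 + L))
T(23)*(-587) = (-1 + 23*(6 + 23))*(-587) = (-1 + 23*29)*(-587) = (-1 + 667)*(-587) = 666*(-587) = -390942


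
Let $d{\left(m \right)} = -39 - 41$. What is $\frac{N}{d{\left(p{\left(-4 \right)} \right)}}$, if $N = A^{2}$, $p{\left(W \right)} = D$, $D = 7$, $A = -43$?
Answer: $- \frac{1849}{80} \approx -23.112$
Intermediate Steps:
$p{\left(W \right)} = 7$
$d{\left(m \right)} = -80$
$N = 1849$ ($N = \left(-43\right)^{2} = 1849$)
$\frac{N}{d{\left(p{\left(-4 \right)} \right)}} = \frac{1849}{-80} = 1849 \left(- \frac{1}{80}\right) = - \frac{1849}{80}$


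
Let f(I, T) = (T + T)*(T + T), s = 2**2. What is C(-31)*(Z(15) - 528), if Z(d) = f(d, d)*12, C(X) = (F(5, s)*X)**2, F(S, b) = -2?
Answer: 39485568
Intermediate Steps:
s = 4
f(I, T) = 4*T**2 (f(I, T) = (2*T)*(2*T) = 4*T**2)
C(X) = 4*X**2 (C(X) = (-2*X)**2 = 4*X**2)
Z(d) = 48*d**2 (Z(d) = (4*d**2)*12 = 48*d**2)
C(-31)*(Z(15) - 528) = (4*(-31)**2)*(48*15**2 - 528) = (4*961)*(48*225 - 528) = 3844*(10800 - 528) = 3844*10272 = 39485568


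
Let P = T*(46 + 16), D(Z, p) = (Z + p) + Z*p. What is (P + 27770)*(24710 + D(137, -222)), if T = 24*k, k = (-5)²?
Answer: -376111330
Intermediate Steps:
D(Z, p) = Z + p + Z*p
k = 25
T = 600 (T = 24*25 = 600)
P = 37200 (P = 600*(46 + 16) = 600*62 = 37200)
(P + 27770)*(24710 + D(137, -222)) = (37200 + 27770)*(24710 + (137 - 222 + 137*(-222))) = 64970*(24710 + (137 - 222 - 30414)) = 64970*(24710 - 30499) = 64970*(-5789) = -376111330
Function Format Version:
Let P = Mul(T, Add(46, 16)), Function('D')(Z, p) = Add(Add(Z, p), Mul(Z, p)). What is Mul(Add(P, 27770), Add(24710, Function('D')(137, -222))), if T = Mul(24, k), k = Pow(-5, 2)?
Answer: -376111330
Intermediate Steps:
Function('D')(Z, p) = Add(Z, p, Mul(Z, p))
k = 25
T = 600 (T = Mul(24, 25) = 600)
P = 37200 (P = Mul(600, Add(46, 16)) = Mul(600, 62) = 37200)
Mul(Add(P, 27770), Add(24710, Function('D')(137, -222))) = Mul(Add(37200, 27770), Add(24710, Add(137, -222, Mul(137, -222)))) = Mul(64970, Add(24710, Add(137, -222, -30414))) = Mul(64970, Add(24710, -30499)) = Mul(64970, -5789) = -376111330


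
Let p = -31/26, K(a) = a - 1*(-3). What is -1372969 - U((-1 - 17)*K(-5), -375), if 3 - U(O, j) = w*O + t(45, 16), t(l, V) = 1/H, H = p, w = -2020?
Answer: -44816478/31 ≈ -1.4457e+6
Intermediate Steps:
K(a) = 3 + a (K(a) = a + 3 = 3 + a)
p = -31/26 (p = -31*1/26 = -31/26 ≈ -1.1923)
H = -31/26 ≈ -1.1923
t(l, V) = -26/31 (t(l, V) = 1/(-31/26) = -26/31)
U(O, j) = 119/31 + 2020*O (U(O, j) = 3 - (-2020*O - 26/31) = 3 - (-26/31 - 2020*O) = 3 + (26/31 + 2020*O) = 119/31 + 2020*O)
-1372969 - U((-1 - 17)*K(-5), -375) = -1372969 - (119/31 + 2020*((-1 - 17)*(3 - 5))) = -1372969 - (119/31 + 2020*(-18*(-2))) = -1372969 - (119/31 + 2020*36) = -1372969 - (119/31 + 72720) = -1372969 - 1*2254439/31 = -1372969 - 2254439/31 = -44816478/31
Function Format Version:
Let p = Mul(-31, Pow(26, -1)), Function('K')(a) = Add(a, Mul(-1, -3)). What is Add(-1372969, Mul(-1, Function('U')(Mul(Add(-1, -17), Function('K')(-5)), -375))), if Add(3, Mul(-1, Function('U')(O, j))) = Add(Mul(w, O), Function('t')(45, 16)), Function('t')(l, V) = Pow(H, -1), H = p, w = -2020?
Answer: Rational(-44816478, 31) ≈ -1.4457e+6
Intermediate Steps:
Function('K')(a) = Add(3, a) (Function('K')(a) = Add(a, 3) = Add(3, a))
p = Rational(-31, 26) (p = Mul(-31, Rational(1, 26)) = Rational(-31, 26) ≈ -1.1923)
H = Rational(-31, 26) ≈ -1.1923
Function('t')(l, V) = Rational(-26, 31) (Function('t')(l, V) = Pow(Rational(-31, 26), -1) = Rational(-26, 31))
Function('U')(O, j) = Add(Rational(119, 31), Mul(2020, O)) (Function('U')(O, j) = Add(3, Mul(-1, Add(Mul(-2020, O), Rational(-26, 31)))) = Add(3, Mul(-1, Add(Rational(-26, 31), Mul(-2020, O)))) = Add(3, Add(Rational(26, 31), Mul(2020, O))) = Add(Rational(119, 31), Mul(2020, O)))
Add(-1372969, Mul(-1, Function('U')(Mul(Add(-1, -17), Function('K')(-5)), -375))) = Add(-1372969, Mul(-1, Add(Rational(119, 31), Mul(2020, Mul(Add(-1, -17), Add(3, -5)))))) = Add(-1372969, Mul(-1, Add(Rational(119, 31), Mul(2020, Mul(-18, -2))))) = Add(-1372969, Mul(-1, Add(Rational(119, 31), Mul(2020, 36)))) = Add(-1372969, Mul(-1, Add(Rational(119, 31), 72720))) = Add(-1372969, Mul(-1, Rational(2254439, 31))) = Add(-1372969, Rational(-2254439, 31)) = Rational(-44816478, 31)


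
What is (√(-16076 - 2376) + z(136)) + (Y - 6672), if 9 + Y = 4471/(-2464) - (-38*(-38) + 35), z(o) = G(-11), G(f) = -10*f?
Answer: -19839671/2464 + 2*I*√4613 ≈ -8051.8 + 135.84*I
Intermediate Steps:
z(o) = 110 (z(o) = -10*(-11) = 110)
Y = -3670903/2464 (Y = -9 + (4471/(-2464) - (-38*(-38) + 35)) = -9 + (4471*(-1/2464) - (1444 + 35)) = -9 + (-4471/2464 - 1*1479) = -9 + (-4471/2464 - 1479) = -9 - 3648727/2464 = -3670903/2464 ≈ -1489.8)
(√(-16076 - 2376) + z(136)) + (Y - 6672) = (√(-16076 - 2376) + 110) + (-3670903/2464 - 6672) = (√(-18452) + 110) - 20110711/2464 = (2*I*√4613 + 110) - 20110711/2464 = (110 + 2*I*√4613) - 20110711/2464 = -19839671/2464 + 2*I*√4613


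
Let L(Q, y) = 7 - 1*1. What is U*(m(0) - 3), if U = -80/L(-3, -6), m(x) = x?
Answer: 40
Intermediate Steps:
L(Q, y) = 6 (L(Q, y) = 7 - 1 = 6)
U = -40/3 (U = -80/6 = -80*1/6 = -40/3 ≈ -13.333)
U*(m(0) - 3) = -40*(0 - 3)/3 = -40/3*(-3) = 40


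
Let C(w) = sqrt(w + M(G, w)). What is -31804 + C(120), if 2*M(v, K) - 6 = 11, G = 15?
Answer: -31804 + sqrt(514)/2 ≈ -31793.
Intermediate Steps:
M(v, K) = 17/2 (M(v, K) = 3 + (1/2)*11 = 3 + 11/2 = 17/2)
C(w) = sqrt(17/2 + w) (C(w) = sqrt(w + 17/2) = sqrt(17/2 + w))
-31804 + C(120) = -31804 + sqrt(34 + 4*120)/2 = -31804 + sqrt(34 + 480)/2 = -31804 + sqrt(514)/2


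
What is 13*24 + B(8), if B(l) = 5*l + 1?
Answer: 353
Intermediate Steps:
B(l) = 1 + 5*l
13*24 + B(8) = 13*24 + (1 + 5*8) = 312 + (1 + 40) = 312 + 41 = 353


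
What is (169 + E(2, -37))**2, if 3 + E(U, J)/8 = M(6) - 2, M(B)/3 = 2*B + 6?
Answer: 314721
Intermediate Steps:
M(B) = 18 + 6*B (M(B) = 3*(2*B + 6) = 3*(6 + 2*B) = 18 + 6*B)
E(U, J) = 392 (E(U, J) = -24 + 8*((18 + 6*6) - 2) = -24 + 8*((18 + 36) - 2) = -24 + 8*(54 - 2) = -24 + 8*52 = -24 + 416 = 392)
(169 + E(2, -37))**2 = (169 + 392)**2 = 561**2 = 314721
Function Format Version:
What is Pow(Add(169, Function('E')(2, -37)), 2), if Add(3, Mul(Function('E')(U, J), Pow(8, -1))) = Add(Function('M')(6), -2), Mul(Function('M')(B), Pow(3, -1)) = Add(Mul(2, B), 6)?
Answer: 314721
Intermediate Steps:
Function('M')(B) = Add(18, Mul(6, B)) (Function('M')(B) = Mul(3, Add(Mul(2, B), 6)) = Mul(3, Add(6, Mul(2, B))) = Add(18, Mul(6, B)))
Function('E')(U, J) = 392 (Function('E')(U, J) = Add(-24, Mul(8, Add(Add(18, Mul(6, 6)), -2))) = Add(-24, Mul(8, Add(Add(18, 36), -2))) = Add(-24, Mul(8, Add(54, -2))) = Add(-24, Mul(8, 52)) = Add(-24, 416) = 392)
Pow(Add(169, Function('E')(2, -37)), 2) = Pow(Add(169, 392), 2) = Pow(561, 2) = 314721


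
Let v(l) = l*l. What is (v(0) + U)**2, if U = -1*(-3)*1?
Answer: 9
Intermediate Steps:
v(l) = l**2
U = 3 (U = 3*1 = 3)
(v(0) + U)**2 = (0**2 + 3)**2 = (0 + 3)**2 = 3**2 = 9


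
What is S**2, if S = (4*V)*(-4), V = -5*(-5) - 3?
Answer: 123904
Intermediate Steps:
V = 22 (V = 25 - 3 = 22)
S = -352 (S = (4*22)*(-4) = 88*(-4) = -352)
S**2 = (-352)**2 = 123904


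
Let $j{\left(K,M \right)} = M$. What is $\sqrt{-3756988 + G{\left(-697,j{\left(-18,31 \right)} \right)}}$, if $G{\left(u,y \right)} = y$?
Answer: $i \sqrt{3756957} \approx 1938.3 i$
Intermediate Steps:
$\sqrt{-3756988 + G{\left(-697,j{\left(-18,31 \right)} \right)}} = \sqrt{-3756988 + 31} = \sqrt{-3756957} = i \sqrt{3756957}$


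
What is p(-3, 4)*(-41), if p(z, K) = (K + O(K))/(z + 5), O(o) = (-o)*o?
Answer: 246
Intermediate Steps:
O(o) = -o²
p(z, K) = (K - K²)/(5 + z) (p(z, K) = (K - K²)/(z + 5) = (K - K²)/(5 + z))
p(-3, 4)*(-41) = (4*(1 - 1*4)/(5 - 3))*(-41) = (4*(1 - 4)/2)*(-41) = (4*(½)*(-3))*(-41) = -6*(-41) = 246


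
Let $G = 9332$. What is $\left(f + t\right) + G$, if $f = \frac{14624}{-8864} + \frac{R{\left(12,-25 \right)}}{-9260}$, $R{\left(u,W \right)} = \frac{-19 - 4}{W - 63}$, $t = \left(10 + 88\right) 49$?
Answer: $\frac{3189978949309}{225721760} \approx 14132.0$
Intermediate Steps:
$t = 4802$ ($t = 98 \cdot 49 = 4802$)
$R{\left(u,W \right)} = - \frac{23}{-63 + W}$
$f = - \frac{372406531}{225721760}$ ($f = \frac{14624}{-8864} + \frac{\left(-23\right) \frac{1}{-63 - 25}}{-9260} = 14624 \left(- \frac{1}{8864}\right) + - \frac{23}{-88} \left(- \frac{1}{9260}\right) = - \frac{457}{277} + \left(-23\right) \left(- \frac{1}{88}\right) \left(- \frac{1}{9260}\right) = - \frac{457}{277} + \frac{23}{88} \left(- \frac{1}{9260}\right) = - \frac{457}{277} - \frac{23}{814880} = - \frac{372406531}{225721760} \approx -1.6498$)
$\left(f + t\right) + G = \left(- \frac{372406531}{225721760} + 4802\right) + 9332 = \frac{1083543484989}{225721760} + 9332 = \frac{3189978949309}{225721760}$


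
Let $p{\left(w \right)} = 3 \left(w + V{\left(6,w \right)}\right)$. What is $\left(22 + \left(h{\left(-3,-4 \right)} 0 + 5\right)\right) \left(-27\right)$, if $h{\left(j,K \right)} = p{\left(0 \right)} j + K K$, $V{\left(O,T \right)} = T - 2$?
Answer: $-729$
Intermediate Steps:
$V{\left(O,T \right)} = -2 + T$ ($V{\left(O,T \right)} = T - 2 = -2 + T$)
$p{\left(w \right)} = -6 + 6 w$ ($p{\left(w \right)} = 3 \left(w + \left(-2 + w\right)\right) = 3 \left(-2 + 2 w\right) = -6 + 6 w$)
$h{\left(j,K \right)} = K^{2} - 6 j$ ($h{\left(j,K \right)} = \left(-6 + 6 \cdot 0\right) j + K K = \left(-6 + 0\right) j + K^{2} = - 6 j + K^{2} = K^{2} - 6 j$)
$\left(22 + \left(h{\left(-3,-4 \right)} 0 + 5\right)\right) \left(-27\right) = \left(22 + \left(\left(\left(-4\right)^{2} - -18\right) 0 + 5\right)\right) \left(-27\right) = \left(22 + \left(\left(16 + 18\right) 0 + 5\right)\right) \left(-27\right) = \left(22 + \left(34 \cdot 0 + 5\right)\right) \left(-27\right) = \left(22 + \left(0 + 5\right)\right) \left(-27\right) = \left(22 + 5\right) \left(-27\right) = 27 \left(-27\right) = -729$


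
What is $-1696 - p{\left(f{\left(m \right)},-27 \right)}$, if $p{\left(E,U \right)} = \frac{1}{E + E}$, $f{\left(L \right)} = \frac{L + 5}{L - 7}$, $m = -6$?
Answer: $- \frac{3405}{2} \approx -1702.5$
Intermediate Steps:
$f{\left(L \right)} = \frac{5 + L}{-7 + L}$
$p{\left(E,U \right)} = \frac{1}{2 E}$
$-1696 - p{\left(f{\left(m \right)},-27 \right)} = -1696 - \frac{1}{2 \frac{5 - 6}{-7 - 6}} = -1696 - \frac{1}{2 \frac{1}{-13} \left(-1\right)} = -1696 - \frac{1}{2 \left(\left(- \frac{1}{13}\right) \left(-1\right)\right)} = -1696 - \frac{\frac{1}{\frac{1}{13}}}{2} = -1696 - \frac{1}{2} \cdot 13 = -1696 - \frac{13}{2} = - \frac{3405}{2}$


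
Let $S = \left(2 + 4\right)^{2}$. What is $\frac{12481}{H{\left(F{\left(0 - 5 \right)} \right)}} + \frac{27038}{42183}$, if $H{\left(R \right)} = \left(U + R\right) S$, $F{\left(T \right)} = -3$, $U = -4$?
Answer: $- \frac{8248769}{168732} \approx -48.887$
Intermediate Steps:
$S = 36$ ($S = 6^{2} = 36$)
$H{\left(R \right)} = -144 + 36 R$ ($H{\left(R \right)} = \left(-4 + R\right) 36 = -144 + 36 R$)
$\frac{12481}{H{\left(F{\left(0 - 5 \right)} \right)}} + \frac{27038}{42183} = \frac{12481}{-144 + 36 \left(-3\right)} + \frac{27038}{42183} = \frac{12481}{-144 - 108} + 27038 \cdot \frac{1}{42183} = \frac{12481}{-252} + \frac{27038}{42183} = 12481 \left(- \frac{1}{252}\right) + \frac{27038}{42183} = - \frac{1783}{36} + \frac{27038}{42183} = - \frac{8248769}{168732}$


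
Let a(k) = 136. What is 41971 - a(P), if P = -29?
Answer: 41835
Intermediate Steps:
41971 - a(P) = 41971 - 1*136 = 41971 - 136 = 41835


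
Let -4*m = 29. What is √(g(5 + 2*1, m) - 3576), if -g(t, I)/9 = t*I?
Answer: I*√12477/2 ≈ 55.85*I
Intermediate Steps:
m = -29/4 (m = -¼*29 = -29/4 ≈ -7.2500)
g(t, I) = -9*I*t (g(t, I) = -9*t*I = -9*I*t)
√(g(5 + 2*1, m) - 3576) = √(-9*(-29/4)*(5 + 2*1) - 3576) = √(-9*(-29/4)*(5 + 2) - 3576) = √(-9*(-29/4)*7 - 3576) = √(1827/4 - 3576) = √(-12477/4) = I*√12477/2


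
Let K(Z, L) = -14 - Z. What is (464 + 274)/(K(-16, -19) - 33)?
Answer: -738/31 ≈ -23.806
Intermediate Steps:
(464 + 274)/(K(-16, -19) - 33) = (464 + 274)/((-14 - 1*(-16)) - 33) = 738/((-14 + 16) - 33) = 738/(2 - 33) = 738/(-31) = 738*(-1/31) = -738/31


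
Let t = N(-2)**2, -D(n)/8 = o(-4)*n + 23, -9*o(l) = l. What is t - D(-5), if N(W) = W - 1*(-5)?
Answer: 1577/9 ≈ 175.22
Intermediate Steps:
o(l) = -l/9
N(W) = 5 + W (N(W) = W + 5 = 5 + W)
D(n) = -184 - 32*n/9 (D(n) = -8*((-1/9*(-4))*n + 23) = -8*(4*n/9 + 23) = -8*(23 + 4*n/9) = -184 - 32*n/9)
t = 9 (t = (5 - 2)**2 = 3**2 = 9)
t - D(-5) = 9 - (-184 - 32/9*(-5)) = 9 - (-184 + 160/9) = 9 - 1*(-1496/9) = 9 + 1496/9 = 1577/9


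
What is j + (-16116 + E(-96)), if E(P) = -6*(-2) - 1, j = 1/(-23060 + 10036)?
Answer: -209751521/13024 ≈ -16105.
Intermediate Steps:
j = -1/13024 (j = 1/(-13024) = -1/13024 ≈ -7.6781e-5)
E(P) = 11 (E(P) = 12 - 1 = 11)
j + (-16116 + E(-96)) = -1/13024 + (-16116 + 11) = -1/13024 - 16105 = -209751521/13024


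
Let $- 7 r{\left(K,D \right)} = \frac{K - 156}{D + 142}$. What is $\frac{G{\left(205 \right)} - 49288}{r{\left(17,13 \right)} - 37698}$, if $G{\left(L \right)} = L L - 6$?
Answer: $\frac{7886865}{40902191} \approx 0.19282$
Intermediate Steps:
$r{\left(K,D \right)} = - \frac{-156 + K}{7 \left(142 + D\right)}$ ($r{\left(K,D \right)} = - \frac{\left(K - 156\right) \frac{1}{D + 142}}{7} = - \frac{\left(-156 + K\right) \frac{1}{142 + D}}{7} = - \frac{\frac{1}{142 + D} \left(-156 + K\right)}{7} = - \frac{-156 + K}{7 \left(142 + D\right)}$)
$G{\left(L \right)} = -6 + L^{2}$ ($G{\left(L \right)} = L^{2} - 6 = -6 + L^{2}$)
$\frac{G{\left(205 \right)} - 49288}{r{\left(17,13 \right)} - 37698} = \frac{\left(-6 + 205^{2}\right) - 49288}{\frac{156 - 17}{7 \left(142 + 13\right)} - 37698} = \frac{\left(-6 + 42025\right) - 49288}{\frac{156 - 17}{7 \cdot 155} - 37698} = \frac{42019 - 49288}{\frac{1}{7} \cdot \frac{1}{155} \cdot 139 - 37698} = - \frac{7269}{\frac{139}{1085} - 37698} = - \frac{7269}{- \frac{40902191}{1085}} = \left(-7269\right) \left(- \frac{1085}{40902191}\right) = \frac{7886865}{40902191}$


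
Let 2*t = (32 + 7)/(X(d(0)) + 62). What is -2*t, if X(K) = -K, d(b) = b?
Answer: -39/62 ≈ -0.62903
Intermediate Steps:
t = 39/124 (t = ((32 + 7)/(-1*0 + 62))/2 = (39/(0 + 62))/2 = (39/62)/2 = (39*(1/62))/2 = (1/2)*(39/62) = 39/124 ≈ 0.31452)
-2*t = -2*39/124 = -39/62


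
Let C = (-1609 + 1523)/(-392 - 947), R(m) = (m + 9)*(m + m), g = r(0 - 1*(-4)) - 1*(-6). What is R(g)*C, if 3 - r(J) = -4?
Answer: 3784/103 ≈ 36.738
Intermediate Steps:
r(J) = 7 (r(J) = 3 - 1*(-4) = 3 + 4 = 7)
g = 13 (g = 7 - 1*(-6) = 7 + 6 = 13)
R(m) = 2*m*(9 + m) (R(m) = (9 + m)*(2*m) = 2*m*(9 + m))
C = 86/1339 (C = -86/(-1339) = -86*(-1/1339) = 86/1339 ≈ 0.064227)
R(g)*C = (2*13*(9 + 13))*(86/1339) = (2*13*22)*(86/1339) = 572*(86/1339) = 3784/103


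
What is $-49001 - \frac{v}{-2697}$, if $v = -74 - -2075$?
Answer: $- \frac{1519008}{31} \approx -49000.0$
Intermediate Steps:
$v = 2001$ ($v = -74 + 2075 = 2001$)
$-49001 - \frac{v}{-2697} = -49001 - \frac{2001}{-2697} = -49001 - 2001 \left(- \frac{1}{2697}\right) = -49001 - - \frac{23}{31} = -49001 + \frac{23}{31} = - \frac{1519008}{31}$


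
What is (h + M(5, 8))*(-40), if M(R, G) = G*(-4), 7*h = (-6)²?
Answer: 7520/7 ≈ 1074.3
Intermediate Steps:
h = 36/7 (h = (⅐)*(-6)² = (⅐)*36 = 36/7 ≈ 5.1429)
M(R, G) = -4*G
(h + M(5, 8))*(-40) = (36/7 - 4*8)*(-40) = (36/7 - 32)*(-40) = -188/7*(-40) = 7520/7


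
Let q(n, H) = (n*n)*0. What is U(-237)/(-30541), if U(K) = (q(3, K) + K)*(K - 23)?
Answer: -61620/30541 ≈ -2.0176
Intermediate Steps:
q(n, H) = 0 (q(n, H) = n²*0 = 0)
U(K) = K*(-23 + K) (U(K) = (0 + K)*(K - 23) = K*(-23 + K))
U(-237)/(-30541) = -237*(-23 - 237)/(-30541) = -237*(-260)*(-1/30541) = 61620*(-1/30541) = -61620/30541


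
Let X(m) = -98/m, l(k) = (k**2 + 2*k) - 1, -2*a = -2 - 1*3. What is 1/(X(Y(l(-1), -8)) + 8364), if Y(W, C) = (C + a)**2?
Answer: 121/1011652 ≈ 0.00011961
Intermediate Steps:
a = 5/2 (a = -(-2 - 1*3)/2 = -(-2 - 3)/2 = -1/2*(-5) = 5/2 ≈ 2.5000)
l(k) = -1 + k**2 + 2*k
Y(W, C) = (5/2 + C)**2 (Y(W, C) = (C + 5/2)**2 = (5/2 + C)**2)
1/(X(Y(l(-1), -8)) + 8364) = 1/(-98*4/(5 + 2*(-8))**2 + 8364) = 1/(-98*4/(5 - 16)**2 + 8364) = 1/(-98/((1/4)*(-11)**2) + 8364) = 1/(-98/((1/4)*121) + 8364) = 1/(-98/121/4 + 8364) = 1/(-98*4/121 + 8364) = 1/(-392/121 + 8364) = 1/(1011652/121) = 121/1011652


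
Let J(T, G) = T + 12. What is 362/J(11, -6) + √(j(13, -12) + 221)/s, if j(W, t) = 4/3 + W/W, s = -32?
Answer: 362/23 - √2010/96 ≈ 15.272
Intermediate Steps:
J(T, G) = 12 + T
j(W, t) = 7/3 (j(W, t) = 4*(⅓) + 1 = 4/3 + 1 = 7/3)
362/J(11, -6) + √(j(13, -12) + 221)/s = 362/(12 + 11) + √(7/3 + 221)/(-32) = 362/23 + √(670/3)*(-1/32) = 362*(1/23) + (√2010/3)*(-1/32) = 362/23 - √2010/96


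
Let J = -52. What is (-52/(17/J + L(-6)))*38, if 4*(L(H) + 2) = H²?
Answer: -102752/347 ≈ -296.12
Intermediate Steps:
L(H) = -2 + H²/4
(-52/(17/J + L(-6)))*38 = (-52/(17/(-52) + (-2 + (¼)*(-6)²)))*38 = (-52/(17*(-1/52) + (-2 + (¼)*36)))*38 = (-52/(-17/52 + (-2 + 9)))*38 = (-52/(-17/52 + 7))*38 = (-52/(347/52))*38 = ((52/347)*(-52))*38 = -2704/347*38 = -102752/347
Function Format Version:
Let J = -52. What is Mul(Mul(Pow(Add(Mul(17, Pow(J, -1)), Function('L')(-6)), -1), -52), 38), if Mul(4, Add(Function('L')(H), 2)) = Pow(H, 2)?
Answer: Rational(-102752, 347) ≈ -296.12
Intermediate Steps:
Function('L')(H) = Add(-2, Mul(Rational(1, 4), Pow(H, 2)))
Mul(Mul(Pow(Add(Mul(17, Pow(J, -1)), Function('L')(-6)), -1), -52), 38) = Mul(Mul(Pow(Add(Mul(17, Pow(-52, -1)), Add(-2, Mul(Rational(1, 4), Pow(-6, 2)))), -1), -52), 38) = Mul(Mul(Pow(Add(Mul(17, Rational(-1, 52)), Add(-2, Mul(Rational(1, 4), 36))), -1), -52), 38) = Mul(Mul(Pow(Add(Rational(-17, 52), Add(-2, 9)), -1), -52), 38) = Mul(Mul(Pow(Add(Rational(-17, 52), 7), -1), -52), 38) = Mul(Mul(Pow(Rational(347, 52), -1), -52), 38) = Mul(Mul(Rational(52, 347), -52), 38) = Mul(Rational(-2704, 347), 38) = Rational(-102752, 347)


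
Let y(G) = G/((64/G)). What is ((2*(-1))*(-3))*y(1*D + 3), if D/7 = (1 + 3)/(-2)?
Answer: 363/32 ≈ 11.344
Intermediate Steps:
D = -14 (D = 7*((1 + 3)/(-2)) = 7*(4*(-1/2)) = 7*(-2) = -14)
y(G) = G**2/64 (y(G) = G*(G/64) = G**2/64)
((2*(-1))*(-3))*y(1*D + 3) = ((2*(-1))*(-3))*((1*(-14) + 3)**2/64) = (-2*(-3))*((-14 + 3)**2/64) = 6*((1/64)*(-11)**2) = 6*((1/64)*121) = 6*(121/64) = 363/32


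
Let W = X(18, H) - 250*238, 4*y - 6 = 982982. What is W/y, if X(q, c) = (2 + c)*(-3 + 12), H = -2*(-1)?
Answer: -59464/245747 ≈ -0.24197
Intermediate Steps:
y = 245747 (y = 3/2 + (¼)*982982 = 3/2 + 491491/2 = 245747)
H = 2
X(q, c) = 18 + 9*c (X(q, c) = (2 + c)*9 = 18 + 9*c)
W = -59464 (W = (18 + 9*2) - 250*238 = (18 + 18) - 59500 = 36 - 59500 = -59464)
W/y = -59464/245747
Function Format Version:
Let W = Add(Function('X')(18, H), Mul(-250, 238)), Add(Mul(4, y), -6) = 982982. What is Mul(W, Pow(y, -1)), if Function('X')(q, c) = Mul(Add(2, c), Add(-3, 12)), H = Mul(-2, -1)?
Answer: Rational(-59464, 245747) ≈ -0.24197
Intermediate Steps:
y = 245747 (y = Add(Rational(3, 2), Mul(Rational(1, 4), 982982)) = Add(Rational(3, 2), Rational(491491, 2)) = 245747)
H = 2
Function('X')(q, c) = Add(18, Mul(9, c)) (Function('X')(q, c) = Mul(Add(2, c), 9) = Add(18, Mul(9, c)))
W = -59464 (W = Add(Add(18, Mul(9, 2)), Mul(-250, 238)) = Add(Add(18, 18), -59500) = Add(36, -59500) = -59464)
Mul(W, Pow(y, -1)) = Mul(-59464, Pow(245747, -1)) = Mul(-59464, Rational(1, 245747)) = Rational(-59464, 245747)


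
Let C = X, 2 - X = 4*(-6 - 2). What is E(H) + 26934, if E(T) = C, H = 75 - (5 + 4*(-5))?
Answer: 26968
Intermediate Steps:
H = 90 (H = 75 - (5 - 20) = 75 - 1*(-15) = 75 + 15 = 90)
X = 34 (X = 2 - 4*(-6 - 2) = 2 - 4*(-8) = 2 - 1*(-32) = 2 + 32 = 34)
C = 34
E(T) = 34
E(H) + 26934 = 34 + 26934 = 26968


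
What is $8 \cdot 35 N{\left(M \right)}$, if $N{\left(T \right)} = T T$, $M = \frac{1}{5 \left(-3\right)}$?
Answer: $\frac{56}{45} \approx 1.2444$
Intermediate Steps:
$M = - \frac{1}{15}$ ($M = \frac{1}{5} \left(- \frac{1}{3}\right) = - \frac{1}{15} \approx -0.066667$)
$N{\left(T \right)} = T^{2}$
$8 \cdot 35 N{\left(M \right)} = 8 \cdot 35 \left(- \frac{1}{15}\right)^{2} = 280 \cdot \frac{1}{225} = \frac{56}{45}$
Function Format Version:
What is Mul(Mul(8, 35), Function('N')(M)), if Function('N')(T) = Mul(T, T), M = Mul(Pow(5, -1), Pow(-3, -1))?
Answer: Rational(56, 45) ≈ 1.2444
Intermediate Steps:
M = Rational(-1, 15) (M = Mul(Rational(1, 5), Rational(-1, 3)) = Rational(-1, 15) ≈ -0.066667)
Function('N')(T) = Pow(T, 2)
Mul(Mul(8, 35), Function('N')(M)) = Mul(Mul(8, 35), Pow(Rational(-1, 15), 2)) = Mul(280, Rational(1, 225)) = Rational(56, 45)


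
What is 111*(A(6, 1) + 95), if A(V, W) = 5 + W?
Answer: 11211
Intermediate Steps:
111*(A(6, 1) + 95) = 111*((5 + 1) + 95) = 111*(6 + 95) = 111*101 = 11211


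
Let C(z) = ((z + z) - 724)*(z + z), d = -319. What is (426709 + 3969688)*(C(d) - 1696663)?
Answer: -3638928571679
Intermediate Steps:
C(z) = 2*z*(-724 + 2*z) (C(z) = (2*z - 724)*(2*z) = (-724 + 2*z)*(2*z) = 2*z*(-724 + 2*z))
(426709 + 3969688)*(C(d) - 1696663) = (426709 + 3969688)*(4*(-319)*(-362 - 319) - 1696663) = 4396397*(4*(-319)*(-681) - 1696663) = 4396397*(868956 - 1696663) = 4396397*(-827707) = -3638928571679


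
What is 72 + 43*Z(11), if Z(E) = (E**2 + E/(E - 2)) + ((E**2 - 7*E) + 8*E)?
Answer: 99032/9 ≈ 11004.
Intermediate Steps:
Z(E) = E + 2*E**2 + E/(-2 + E) (Z(E) = (E**2 + E/(-2 + E)) + (E + E**2) = E + 2*E**2 + E/(-2 + E))
72 + 43*Z(11) = 72 + 43*(11*(-1 - 3*11 + 2*11**2)/(-2 + 11)) = 72 + 43*(11*(-1 - 33 + 2*121)/9) = 72 + 43*(11*(1/9)*(-1 - 33 + 242)) = 72 + 43*(11*(1/9)*208) = 72 + 43*(2288/9) = 72 + 98384/9 = 99032/9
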